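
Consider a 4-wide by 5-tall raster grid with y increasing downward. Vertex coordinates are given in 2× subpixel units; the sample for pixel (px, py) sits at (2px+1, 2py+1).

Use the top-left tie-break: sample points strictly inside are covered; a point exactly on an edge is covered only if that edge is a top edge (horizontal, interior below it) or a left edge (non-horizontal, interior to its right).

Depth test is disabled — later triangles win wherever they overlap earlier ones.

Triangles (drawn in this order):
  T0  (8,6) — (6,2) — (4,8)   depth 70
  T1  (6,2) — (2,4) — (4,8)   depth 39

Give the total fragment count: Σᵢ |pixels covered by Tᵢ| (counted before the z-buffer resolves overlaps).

T0:
  2·area = 20  (B↔C swapped to make it positive)
  edge (8, 6)→(4, 8): d=(-4,2) right/bottom  bias=-1
  edge (4, 8)→(6, 2): d=(2,-6) top-left  bias=+0
  edge (6, 2)→(8, 6): d=(2,4) right/bottom  bias=-1
    (2,2)@(5, 5): e=[10,0,10] → X  [on edge]
    (3,2)@(7, 5): e=[6,12,2] → X
    (2,3)@(5, 7): e=[2,4,14] → X
    (3,3)@(7, 7): e=[-2,16,6] → .
    (2,4)@(5, 9): e=[-6,8,18] → .
  covered (3 px):
    . . . .
    . . . .
    . . X X
    . . X .
    . . . .
T1:
  2·area = 20  (B↔C swapped to make it positive)
  edge (6, 2)→(4, 8): d=(-2,6) right/bottom  bias=-1
  edge (4, 8)→(2, 4): d=(-2,-4) top-left  bias=+0
  edge (2, 4)→(6, 2): d=(4,-2) top-left  bias=+0
    (2,1)@(5, 3): e=[4,14,2] → X
    (3,1)@(7, 3): e=[-8,22,6] → .
    (1,2)@(3, 5): e=[12,2,6] → X
    (2,2)@(5, 5): e=[0,10,10] → .  [on edge]
    (1,3)@(3, 7): e=[8,-2,14] → .
  covered (2 px):
    . . . .
    . . X .
    . X . .
    . . . .
    . . . .

Final: 5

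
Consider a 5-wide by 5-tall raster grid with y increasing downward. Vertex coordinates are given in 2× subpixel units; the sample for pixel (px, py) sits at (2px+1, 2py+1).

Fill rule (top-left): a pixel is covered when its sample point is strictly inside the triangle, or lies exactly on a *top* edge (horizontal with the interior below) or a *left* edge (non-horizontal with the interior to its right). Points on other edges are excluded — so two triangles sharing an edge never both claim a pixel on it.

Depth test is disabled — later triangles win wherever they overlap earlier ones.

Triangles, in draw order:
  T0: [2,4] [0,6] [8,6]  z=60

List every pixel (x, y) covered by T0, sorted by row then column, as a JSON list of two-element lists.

T0:
  2·area = 16  (B↔C swapped to make it positive)
  edge (2, 4)→(8, 6): d=(6,2) right/bottom  bias=-1
  edge (8, 6)→(0, 6): d=(-8,0) right/bottom  bias=-1
  edge (0, 6)→(2, 4): d=(2,-2) top-left  bias=+0
    (2,0)@(5, 1): e=[-24,40,0] → ·  [on edge]
    (1,1)@(3, 3): e=[-8,24,0] → ·  [on edge]
    (0,2)@(1, 5): e=[8,8,0] → #  [on edge]
    (1,2)@(3, 5): e=[4,8,4] → #
    (2,2)@(5, 5): e=[0,8,8] → ·  [on edge]
    (0,3)@(1, 7): e=[20,-8,4] → ·
    (1,3)@(3, 7): e=[16,-8,8] → ·
  covered (2 px):
    · · · · ·
    · · · · ·
    # # · · ·
    · · · · ·
    · · · · ·

Result: [[0,2],[1,2]]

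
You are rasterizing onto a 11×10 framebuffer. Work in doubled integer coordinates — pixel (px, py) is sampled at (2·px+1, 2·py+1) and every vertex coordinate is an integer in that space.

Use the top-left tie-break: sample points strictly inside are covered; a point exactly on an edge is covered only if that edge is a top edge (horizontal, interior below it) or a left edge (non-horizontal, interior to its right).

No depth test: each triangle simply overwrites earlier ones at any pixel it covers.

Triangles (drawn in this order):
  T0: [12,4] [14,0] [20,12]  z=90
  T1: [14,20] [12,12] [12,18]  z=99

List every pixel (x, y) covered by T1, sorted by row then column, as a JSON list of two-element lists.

T0:
  2·area = 48
  edge (12, 4)→(14, 0): d=(2,-4) top-left  bias=+0
  edge (14, 0)→(20, 12): d=(6,12) right/bottom  bias=-1
  edge (20, 12)→(12, 4): d=(-8,-8) top-left  bias=+0
    (4,0)@(9, 1): e=[-18,66,0] → .  [on edge]
    (5,1)@(11, 3): e=[-6,54,0] → .  [on edge]
    (6,1)@(13, 3): e=[2,30,16] → X
    (7,1)@(15, 3): e=[10,6,32] → X
    (8,1)@(17, 3): e=[18,-18,48] → .
    (6,2)@(13, 5): e=[6,42,0] → X  [on edge]
    (8,2)@(17, 5): e=[22,-6,32] → .
    (6,3)@(13, 7): e=[10,54,-16] → .
    (7,3)@(15, 7): e=[18,30,0] → X  [on edge]
    (8,3)@(17, 7): e=[26,6,16] → X
    (9,3)@(19, 7): e=[34,-18,32] → .
    (7,4)@(15, 9): e=[22,42,-16] → .
    (8,4)@(17, 9): e=[30,18,0] → X  [on edge]
    (9,5)@(19, 11): e=[42,6,0] → X  [on edge]
    (10,6)@(21, 13): e=[54,-6,0] → .  [on edge]
  covered (8 px):
    . . . . . . . . . . .
    . . . . . . X X . . .
    . . . . . . X X . . .
    . . . . . . . X X . .
    . . . . . . . . X . .
    . . . . . . . . . X .
    . . . . . . . . . . .
    . . . . . . . . . . .
    . . . . . . . . . . .
    . . . . . . . . . . .
T1:
  2·area = 12  (B↔C swapped to make it positive)
  edge (14, 20)→(12, 18): d=(-2,-2) top-left  bias=+0
  edge (12, 18)→(12, 12): d=(0,-6) top-left  bias=+0
  edge (12, 12)→(14, 20): d=(2,8) right/bottom  bias=-1
    (0,3)@(1, 7): e=[0,-66,78] → .  [on edge]
    (1,4)@(3, 9): e=[0,-54,66] → .  [on edge]
    (2,5)@(5, 11): e=[0,-42,54] → .  [on edge]
    (3,6)@(7, 13): e=[0,-30,42] → .  [on edge]
    (4,7)@(9, 15): e=[0,-18,30] → .  [on edge]
    (5,8)@(11, 17): e=[0,-6,18] → .  [on edge]
    (6,8)@(13, 17): e=[4,6,2] → X
    (7,8)@(15, 17): e=[8,18,-14] → .
    (6,9)@(13, 19): e=[0,6,6] → X  [on edge]
    (7,9)@(15, 19): e=[4,18,-10] → .
  covered (2 px):
    . . . . . . . . . . .
    . . . . . . . . . . .
    . . . . . . . . . . .
    . . . . . . . . . . .
    . . . . . . . . . . .
    . . . . . . . . . . .
    . . . . . . . . . . .
    . . . . . . . . . . .
    . . . . . . X . . . .
    . . . . . . X . . . .

Answer: [[6,8],[6,9]]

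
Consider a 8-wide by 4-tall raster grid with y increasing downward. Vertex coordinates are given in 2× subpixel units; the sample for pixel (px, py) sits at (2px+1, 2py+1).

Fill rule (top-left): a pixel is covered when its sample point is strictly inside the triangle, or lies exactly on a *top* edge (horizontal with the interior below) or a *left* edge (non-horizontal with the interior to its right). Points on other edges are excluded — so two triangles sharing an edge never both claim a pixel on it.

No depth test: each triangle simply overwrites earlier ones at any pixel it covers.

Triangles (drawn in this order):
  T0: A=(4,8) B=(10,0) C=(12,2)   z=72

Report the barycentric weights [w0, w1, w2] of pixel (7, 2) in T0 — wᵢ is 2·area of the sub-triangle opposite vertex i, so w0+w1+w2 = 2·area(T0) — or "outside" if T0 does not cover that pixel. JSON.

T0:
  2·area = 28
  edge (4, 8)→(10, 0): d=(6,-8) top-left  bias=+0
  edge (10, 0)→(12, 2): d=(2,2) right/bottom  bias=-1
  edge (12, 2)→(4, 8): d=(-8,6) right/bottom  bias=-1
    (5,0)@(11, 1): e=[14,0,14] → ·  [on edge]
    (4,1)@(9, 3): e=[10,8,10] → █
    (5,1)@(11, 3): e=[26,4,-2] → ·
    (6,1)@(13, 3): e=[42,0,-14] → ·  [on edge]
    (3,2)@(7, 5): e=[6,16,6] → █
    (4,2)@(9, 5): e=[22,12,-6] → ·
    (7,2)@(15, 5): e=[70,0,-42] → ·  [on edge]
    (2,3)@(5, 7): e=[2,24,2] → █
    (3,3)@(7, 7): e=[18,20,-10] → ·
  covered (3 px):
    · · · · · · · ·
    · · · · █ · · ·
    · · · █ · · · ·
    · · █ · · · · ·

Answer: "outside"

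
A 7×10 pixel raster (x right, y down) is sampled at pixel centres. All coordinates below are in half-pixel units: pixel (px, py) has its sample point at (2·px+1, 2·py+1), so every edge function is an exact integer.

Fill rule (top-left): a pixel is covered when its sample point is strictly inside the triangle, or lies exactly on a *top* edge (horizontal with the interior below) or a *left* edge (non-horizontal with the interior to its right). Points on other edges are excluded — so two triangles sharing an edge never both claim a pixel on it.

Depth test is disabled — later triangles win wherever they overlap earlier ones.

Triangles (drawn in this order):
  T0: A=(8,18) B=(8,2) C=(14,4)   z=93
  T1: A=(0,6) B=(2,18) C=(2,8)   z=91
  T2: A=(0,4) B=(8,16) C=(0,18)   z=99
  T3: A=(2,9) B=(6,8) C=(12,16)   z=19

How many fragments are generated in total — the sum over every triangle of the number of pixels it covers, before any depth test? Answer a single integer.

T0:
  2·area = 96
  edge (8, 18)→(8, 2): d=(0,-16) top-left  bias=+0
  edge (8, 2)→(14, 4): d=(6,2) right/bottom  bias=-1
  edge (14, 4)→(8, 18): d=(-6,14) right/bottom  bias=-1
    (2,0)@(5, 1): e=[-48,0,144] → ·  [on edge]
    (4,1)@(9, 3): e=[16,4,76] → █
    (5,1)@(11, 3): e=[48,0,48] → ·  [on edge]
    (4,2)@(9, 5): e=[16,16,64] → █
    (5,2)@(11, 5): e=[48,12,36] → █
    (6,2)@(13, 5): e=[80,8,8] → █
    (4,3)@(9, 7): e=[16,28,52] → █
    (6,3)@(13, 7): e=[80,20,-4] → ·
    (4,4)@(9, 9): e=[16,40,40] → █
    (6,4)@(13, 9): e=[80,32,-16] → ·
    (4,5)@(9, 11): e=[16,52,28] → █
    (5,5)@(11, 11): e=[48,48,0] → ·  [on edge]
  covered (11 px):
    · · · · · · ·
    · · · · █ · ·
    · · · · █ █ █
    · · · · █ █ ·
    · · · · █ █ ·
    · · · · █ · ·
    · · · · █ · ·
    · · · · █ · ·
    · · · · · · ·
    · · · · · · ·
T1:
  2·area = 20  (B↔C swapped to make it positive)
  edge (0, 6)→(2, 8): d=(2,2) right/bottom  bias=-1
  edge (2, 8)→(2, 18): d=(0,10) right/bottom  bias=-1
  edge (2, 18)→(0, 6): d=(-2,-12) top-left  bias=+0
    (0,3)@(1, 7): e=[0,10,10] → ·  [on edge]
    (0,4)@(1, 9): e=[4,10,6] → █
    (1,4)@(3, 9): e=[0,-10,30] → ·  [on edge]
    (0,5)@(1, 11): e=[8,10,2] → █
    (1,5)@(3, 11): e=[4,-10,26] → ·
    (2,5)@(5, 11): e=[0,-30,50] → ·  [on edge]
    (0,6)@(1, 13): e=[12,10,-2] → ·
    (3,6)@(7, 13): e=[0,-50,70] → ·  [on edge]
    (4,7)@(9, 15): e=[0,-70,90] → ·  [on edge]
    (5,8)@(11, 17): e=[0,-90,110] → ·  [on edge]
    (6,9)@(13, 19): e=[0,-110,130] → ·  [on edge]
  covered (2 px):
    · · · · · · ·
    · · · · · · ·
    · · · · · · ·
    · · · · · · ·
    █ · · · · · ·
    █ · · · · · ·
    · · · · · · ·
    · · · · · · ·
    · · · · · · ·
    · · · · · · ·
T2:
  2·area = 112
  edge (0, 4)→(8, 16): d=(8,12) right/bottom  bias=-1
  edge (8, 16)→(0, 18): d=(-8,2) right/bottom  bias=-1
  edge (0, 18)→(0, 4): d=(0,-14) top-left  bias=+0
    (0,3)@(1, 7): e=[12,86,14] → █
    (1,3)@(3, 7): e=[-12,82,42] → ·
    (0,4)@(1, 9): e=[28,70,14] → █
    (1,4)@(3, 9): e=[4,66,42] → █
    (2,4)@(5, 9): e=[-20,62,70] → ·
    (0,5)@(1, 11): e=[44,54,14] → █
    (2,5)@(5, 11): e=[-4,46,70] → ·
    (0,6)@(1, 13): e=[60,38,14] → █
    (2,6)@(5, 13): e=[12,30,70] → █
    (3,6)@(7, 13): e=[-12,26,98] → ·
    (0,7)@(1, 15): e=[76,22,14] → █
    (3,7)@(7, 15): e=[4,10,98] → █
  covered (14 px):
    · · · · · · ·
    · · · · · · ·
    · · · · · · ·
    █ · · · · · ·
    █ █ · · · · ·
    █ █ · · · · ·
    █ █ █ · · · ·
    █ █ █ █ · · ·
    █ █ · · · · ·
    · · · · · · ·
T3:
  2·area = 38
  edge (2, 9)→(6, 8): d=(4,-1) top-left  bias=+0
  edge (6, 8)→(12, 16): d=(6,8) right/bottom  bias=-1
  edge (12, 16)→(2, 9): d=(-10,-7) top-left  bias=+0
    (1,4)@(3, 9): e=[1,30,7] → █
    (2,4)@(5, 9): e=[3,14,21] → █
    (3,4)@(7, 9): e=[5,-2,35] → ·
    (1,5)@(3, 11): e=[9,42,-13] → ·
    (2,5)@(5, 11): e=[11,26,1] → █
    (3,5)@(7, 11): e=[13,10,15] → █
    (4,5)@(9, 11): e=[15,-6,29] → ·
    (2,6)@(5, 13): e=[19,38,-19] → ·
    (3,6)@(7, 13): e=[21,22,-5] → ·
    (4,6)@(9, 13): e=[23,6,9] → █
    (5,6)@(11, 13): e=[25,-10,23] → ·
    (4,7)@(9, 15): e=[31,18,-11] → ·
  covered (6 px):
    · · · · · · ·
    · · · · · · ·
    · · · · · · ·
    · · · · · · ·
    · █ █ · · · ·
    · · █ █ · · ·
    · · · · █ · ·
    · · · · · █ ·
    · · · · · · ·
    · · · · · · ·

Final: 33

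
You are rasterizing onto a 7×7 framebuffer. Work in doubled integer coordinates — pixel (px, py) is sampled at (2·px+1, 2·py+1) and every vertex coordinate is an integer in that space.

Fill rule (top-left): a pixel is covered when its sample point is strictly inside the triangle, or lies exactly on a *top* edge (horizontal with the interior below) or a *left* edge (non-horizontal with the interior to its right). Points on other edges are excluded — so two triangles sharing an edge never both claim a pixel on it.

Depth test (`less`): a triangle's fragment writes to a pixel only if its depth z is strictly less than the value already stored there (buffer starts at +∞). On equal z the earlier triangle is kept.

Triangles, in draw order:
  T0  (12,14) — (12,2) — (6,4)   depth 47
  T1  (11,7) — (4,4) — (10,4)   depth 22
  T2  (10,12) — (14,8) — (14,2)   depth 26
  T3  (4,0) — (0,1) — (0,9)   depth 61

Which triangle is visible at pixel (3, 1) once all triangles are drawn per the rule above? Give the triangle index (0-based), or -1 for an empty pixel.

T0:
  2·area = 72  (B↔C swapped to make it positive)
  edge (12, 14)→(6, 4): d=(-6,-10) top-left  bias=+0
  edge (6, 4)→(12, 2): d=(6,-2) top-left  bias=+0
  edge (12, 2)→(12, 14): d=(0,12) right/bottom  bias=-1
    (4,1)@(9, 3): e=[36,0,36] → █  [on edge]
    (5,1)@(11, 3): e=[56,4,12] → █
    (6,1)@(13, 3): e=[76,8,-12] → ·
    (1,2)@(3, 5): e=[-36,0,108] → ·  [on edge]
    (3,2)@(7, 5): e=[4,8,60] → █
    (6,2)@(13, 5): e=[64,20,-12] → ·
    (3,3)@(7, 7): e=[-8,20,60] → ·
    (4,3)@(9, 7): e=[12,24,36] → █
    (6,3)@(13, 7): e=[52,32,-12] → ·
    (4,4)@(9, 9): e=[0,36,36] → █  [on edge]
    (6,4)@(13, 9): e=[40,44,-12] → ·
    (4,5)@(9, 11): e=[-12,48,36] → ·
  covered (10 px):
    · · · · · · ·
    · · · · █ █ ·
    · · · █ █ █ ·
    · · · · █ █ ·
    · · · · █ █ ·
    · · · · · █ ·
    · · · · · · ·
T1:
  2·area = 18
  edge (11, 7)→(4, 4): d=(-7,-3) top-left  bias=+0
  edge (4, 4)→(10, 4): d=(6,0) top-left  bias=+0
  edge (10, 4)→(11, 7): d=(1,3) right/bottom  bias=-1
    (4,0)@(9, 1): e=[36,-18,0] → ·  [on edge]
    (3,2)@(7, 5): e=[2,6,10] → █
    (4,2)@(9, 5): e=[8,6,4] → █
    (5,2)@(11, 5): e=[14,6,-2] → ·
    (3,3)@(7, 7): e=[-12,18,12] → ·
    (4,3)@(9, 7): e=[-6,18,6] → ·
    (5,3)@(11, 7): e=[0,18,0] → ·  [on edge]
    (6,6)@(13, 13): e=[-36,54,0] → ·  [on edge]
  covered (2 px):
    · · · · · · ·
    · · · · · · ·
    · · · █ █ · ·
    · · · · · · ·
    · · · · · · ·
    · · · · · · ·
    · · · · · · ·
T2:
  2·area = 24  (B↔C swapped to make it positive)
  edge (10, 12)→(14, 2): d=(4,-10) top-left  bias=+0
  edge (14, 2)→(14, 8): d=(0,6) right/bottom  bias=-1
  edge (14, 8)→(10, 12): d=(-4,4) right/bottom  bias=-1
    (6,2)@(13, 5): e=[2,6,16] → █
    (6,3)@(13, 7): e=[10,6,8] → █
    (6,4)@(13, 9): e=[18,6,0] → ·  [on edge]
    (5,5)@(11, 11): e=[6,18,0] → ·  [on edge]
    (4,6)@(9, 13): e=[-6,30,0] → ·  [on edge]
  covered (2 px):
    · · · · · · ·
    · · · · · · ·
    · · · · · · █
    · · · · · · █
    · · · · · · ·
    · · · · · · ·
    · · · · · · ·
T3:
  2·area = 32  (B↔C swapped to make it positive)
  edge (4, 0)→(0, 9): d=(-4,9) right/bottom  bias=-1
  edge (0, 9)→(0, 1): d=(0,-8) top-left  bias=+0
  edge (0, 1)→(4, 0): d=(4,-1) top-left  bias=+0
    (0,0)@(1, 1): e=[23,8,1] → █
    (1,0)@(3, 1): e=[5,24,3] → █
    (2,0)@(5, 1): e=[-13,40,5] → ·
    (0,1)@(1, 3): e=[15,8,9] → █
    (1,1)@(3, 3): e=[-3,24,11] → ·
    (0,2)@(1, 5): e=[7,8,17] → █
    (1,2)@(3, 5): e=[-11,24,19] → ·
    (0,3)@(1, 7): e=[-1,8,25] → ·
  covered (4 px):
    █ █ · · · · ·
    █ · · · · · ·
    █ · · · · · ·
    · · · · · · ·
    · · · · · · ·
    · · · · · · ·
    · · · · · · ·

Z-buffer (winner per pixel, '.' = empty):
  3 3 . . . . .
  3 . . . 0 0 .
  3 . . 1 1 0 2
  . . . . 0 0 2
  . . . . 0 0 .
  . . . . . 0 .
  . . . . . . .

Final: -1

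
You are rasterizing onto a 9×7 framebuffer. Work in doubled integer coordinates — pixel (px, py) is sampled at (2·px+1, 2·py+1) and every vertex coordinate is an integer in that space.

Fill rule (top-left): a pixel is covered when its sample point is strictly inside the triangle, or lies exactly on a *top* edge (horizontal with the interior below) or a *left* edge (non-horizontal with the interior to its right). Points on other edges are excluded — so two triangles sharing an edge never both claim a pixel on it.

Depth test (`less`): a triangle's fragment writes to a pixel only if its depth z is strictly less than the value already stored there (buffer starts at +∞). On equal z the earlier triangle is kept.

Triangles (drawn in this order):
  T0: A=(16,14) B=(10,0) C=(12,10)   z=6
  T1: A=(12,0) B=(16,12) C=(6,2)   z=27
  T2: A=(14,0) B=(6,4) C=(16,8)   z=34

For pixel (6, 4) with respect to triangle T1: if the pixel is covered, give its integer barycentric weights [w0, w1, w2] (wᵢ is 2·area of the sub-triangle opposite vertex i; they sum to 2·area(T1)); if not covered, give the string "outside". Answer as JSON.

T0:
  2·area = 32  (B↔C swapped to make it positive)
  edge (16, 14)→(12, 10): d=(-4,-4) top-left  bias=+0
  edge (12, 10)→(10, 0): d=(-2,-10) top-left  bias=+0
  edge (10, 0)→(16, 14): d=(6,14) right/bottom  bias=-1
    (1,0)@(3, 1): e=[0,-72,104] → ·  [on edge]
    (2,1)@(5, 3): e=[0,-56,88] → ·  [on edge]
    (5,1)@(11, 3): e=[24,4,4] → #
    (6,1)@(13, 3): e=[32,24,-24] → ·
    (3,2)@(7, 5): e=[0,-40,72] → ·  [on edge]
    (5,2)@(11, 5): e=[16,0,16] → #  [on edge]
    (6,2)@(13, 5): e=[24,20,-12] → ·
    (4,3)@(9, 7): e=[0,-24,56] → ·  [on edge]
    (5,3)@(11, 7): e=[8,-4,28] → ·
    (6,3)@(13, 7): e=[16,16,0] → ·  [on edge]
    (5,4)@(11, 9): e=[0,-8,40] → ·  [on edge]
    (6,4)@(13, 9): e=[8,12,12] → #
    (6,5)@(13, 11): e=[0,8,24] → #  [on edge]
    (7,6)@(15, 13): e=[0,24,8] → #  [on edge]
  covered (5 px):
    · · · · · · · · ·
    · · · · · # · · ·
    · · · · · # · · ·
    · · · · · · · · ·
    · · · · · · # · ·
    · · · · · · # · ·
    · · · · · · · # ·
T1:
  2·area = 80
  edge (12, 0)→(16, 12): d=(4,12) right/bottom  bias=-1
  edge (16, 12)→(6, 2): d=(-10,-10) top-left  bias=+0
  edge (6, 2)→(12, 0): d=(6,-2) top-left  bias=+0
    (2,0)@(5, 1): e=[88,0,-8] → ·  [on edge]
    (4,0)@(9, 1): e=[40,40,0] → #  [on edge]
    (5,0)@(11, 1): e=[16,60,4] → #
    (6,0)@(13, 1): e=[-8,80,8] → ·
    (1,1)@(3, 3): e=[120,-40,0] → ·  [on edge]
    (3,1)@(7, 3): e=[72,0,8] → #  [on edge]
    (6,1)@(13, 3): e=[0,60,20] → ·  [on edge]
    (3,2)@(7, 5): e=[80,-20,20] → ·
    (4,2)@(9, 5): e=[56,0,24] → #  [on edge]
    (6,2)@(13, 5): e=[8,40,32] → #
    (7,2)@(15, 5): e=[-16,60,36] → ·
    (4,3)@(9, 7): e=[64,-20,36] → ·
    (5,3)@(11, 7): e=[40,0,40] → #  [on edge]
    (6,4)@(13, 9): e=[24,0,56] → #  [on edge]
    (7,4)@(15, 9): e=[0,20,60] → ·  [on edge]
    (7,5)@(15, 11): e=[8,0,72] → #  [on edge]
    (8,6)@(17, 13): e=[-8,0,88] → ·  [on edge]
  covered (12 px):
    · · · · # # · · ·
    · · · # # # · · ·
    · · · · # # # · ·
    · · · · · # # · ·
    · · · · · · # · ·
    · · · · · · · # ·
    · · · · · · · · ·
T2:
  2·area = 72  (B↔C swapped to make it positive)
  edge (14, 0)→(16, 8): d=(2,8) right/bottom  bias=-1
  edge (16, 8)→(6, 4): d=(-10,-4) top-left  bias=+0
  edge (6, 4)→(14, 0): d=(8,-4) top-left  bias=+0
    (6,0)@(13, 1): e=[10,58,4] → #
    (7,0)@(15, 1): e=[-6,66,12] → ·
    (4,1)@(9, 3): e=[46,22,4] → #
    (5,1)@(11, 3): e=[30,30,12] → #
    (7,1)@(15, 3): e=[-2,46,28] → ·
    (4,2)@(9, 5): e=[50,2,20] → #
    (7,2)@(15, 5): e=[2,26,44] → #
    (8,2)@(17, 5): e=[-14,34,52] → ·
    (4,3)@(9, 7): e=[54,-18,36] → ·
    (5,3)@(11, 7): e=[38,-10,44] → ·
    (6,3)@(13, 7): e=[22,-2,52] → ·
    (7,3)@(15, 7): e=[6,6,60] → #
  covered (9 px):
    · · · · · · # · ·
    · · · · # # # · ·
    · · · · # # # # ·
    · · · · · · · # ·
    · · · · · · · · ·
    · · · · · · · · ·
    · · · · · · · · ·

Answer: [0,56,24]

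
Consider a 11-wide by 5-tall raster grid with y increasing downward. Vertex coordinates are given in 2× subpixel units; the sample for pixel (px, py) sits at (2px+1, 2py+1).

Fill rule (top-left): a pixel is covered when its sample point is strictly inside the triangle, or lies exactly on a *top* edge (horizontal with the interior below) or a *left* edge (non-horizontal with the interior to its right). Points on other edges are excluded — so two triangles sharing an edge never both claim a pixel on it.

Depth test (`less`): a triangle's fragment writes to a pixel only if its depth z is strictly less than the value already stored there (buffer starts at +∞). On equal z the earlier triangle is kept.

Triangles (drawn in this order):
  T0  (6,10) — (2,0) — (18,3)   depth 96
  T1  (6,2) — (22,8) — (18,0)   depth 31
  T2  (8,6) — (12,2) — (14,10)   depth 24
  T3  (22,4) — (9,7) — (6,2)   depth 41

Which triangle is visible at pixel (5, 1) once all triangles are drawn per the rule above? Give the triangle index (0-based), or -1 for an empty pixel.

T0:
  2·area = 148
  edge (6, 10)→(2, 0): d=(-4,-10) top-left  bias=+0
  edge (2, 0)→(18, 3): d=(16,3) right/bottom  bias=-1
  edge (18, 3)→(6, 10): d=(-12,7) right/bottom  bias=-1
    (1,0)@(3, 1): e=[6,13,129] → █
    (2,0)@(5, 1): e=[26,7,115] → █
    (3,0)@(7, 1): e=[46,1,101] → █
    (4,0)@(9, 1): e=[66,-5,87] → ·
    (1,1)@(3, 3): e=[-2,45,105] → ·
    (2,1)@(5, 3): e=[18,39,91] → █
    (4,1)@(9, 3): e=[58,27,63] → █
    (5,1)@(11, 3): e=[78,21,49] → █
    (6,1)@(13, 3): e=[98,15,35] → █
    (7,1)@(15, 3): e=[118,9,21] → █
    (8,1)@(17, 3): e=[138,3,7] → █
    (9,1)@(19, 3): e=[158,-3,-7] → ·
  covered (20 px):
    · █ █ █ · · · · · · ·
    · · █ █ █ █ █ █ █ · ·
    · · █ █ █ █ █ · · · ·
    · · █ █ █ █ · · · · ·
    · · · █ · · · · · · ·
T1:
  2·area = 104  (B↔C swapped to make it positive)
  edge (6, 2)→(18, 0): d=(12,-2) top-left  bias=+0
  edge (18, 0)→(22, 8): d=(4,8) right/bottom  bias=-1
  edge (22, 8)→(6, 2): d=(-16,-6) top-left  bias=+0
    (6,0)@(13, 1): e=[2,44,58] → █
    (7,0)@(15, 1): e=[6,28,70] → █
    (8,0)@(17, 1): e=[10,12,82] → █
    (9,0)@(19, 1): e=[14,-4,94] → ·
    (4,1)@(9, 3): e=[18,84,2] → █
    (5,1)@(11, 3): e=[22,68,14] → █
    (9,1)@(19, 3): e=[38,4,62] → █
    (10,1)@(21, 3): e=[42,-12,74] → ·
    (4,2)@(9, 5): e=[42,92,-30] → ·
    (5,2)@(11, 5): e=[46,76,-18] → ·
    (6,2)@(13, 5): e=[50,60,-6] → ·
    (7,2)@(15, 5): e=[54,44,6] → █
  covered (13 px):
    · · · · · · █ █ █ · ·
    · · · · █ █ █ █ █ █ ·
    · · · · · · · █ █ █ ·
    · · · · · · · · · · █
    · · · · · · · · · · ·
T2:
  2·area = 40
  edge (8, 6)→(12, 2): d=(4,-4) top-left  bias=+0
  edge (12, 2)→(14, 10): d=(2,8) right/bottom  bias=-1
  edge (14, 10)→(8, 6): d=(-6,-4) top-left  bias=+0
    (6,0)@(13, 1): e=[0,-10,50] → ·  [on edge]
    (5,1)@(11, 3): e=[0,10,30] → █  [on edge]
    (6,1)@(13, 3): e=[8,-6,38] → ·
    (4,2)@(9, 5): e=[0,30,10] → █  [on edge]
    (6,2)@(13, 5): e=[16,-2,26] → ·
    (3,3)@(7, 7): e=[0,50,-10] → ·  [on edge]
    (4,3)@(9, 7): e=[8,34,-2] → ·
    (5,3)@(11, 7): e=[16,18,6] → █
    (6,3)@(13, 7): e=[24,2,14] → █
    (7,3)@(15, 7): e=[32,-14,22] → ·
    (2,4)@(5, 9): e=[0,70,-30] → ·  [on edge]
    (5,4)@(11, 9): e=[24,22,-6] → ·
  covered (6 px):
    · · · · · · · · · · ·
    · · · · · █ · · · · ·
    · · · · █ █ · · · · ·
    · · · · · █ █ · · · ·
    · · · · · · █ · · · ·
T3:
  2·area = 74
  edge (22, 4)→(9, 7): d=(-13,3) right/bottom  bias=-1
  edge (9, 7)→(6, 2): d=(-3,-5) top-left  bias=+0
  edge (6, 2)→(22, 4): d=(16,2) right/bottom  bias=-1
    (3,1)@(7, 3): e=[58,2,14] → █
    (4,1)@(9, 3): e=[52,12,10] → █
    (5,1)@(11, 3): e=[46,22,6] → █
    (6,1)@(13, 3): e=[40,32,2] → █
    (7,1)@(15, 3): e=[34,42,-2] → ·
    (3,2)@(7, 5): e=[32,-4,46] → ·
    (4,2)@(9, 5): e=[26,6,42] → █
    (7,2)@(15, 5): e=[8,36,30] → █
    (8,2)@(17, 5): e=[2,46,26] → █
    (9,2)@(19, 5): e=[-4,56,22] → ·
    (4,3)@(9, 7): e=[0,0,74] → ·  [on edge]
    (5,3)@(11, 7): e=[-6,10,70] → ·
  covered (9 px):
    · · · · · · · · · · ·
    · · · █ █ █ █ · · · ·
    · · · · █ █ █ █ █ · ·
    · · · · · · · · · · ·
    · · · · · · · · · · ·

Z-buffer (winner per pixel, '.' = empty):
  . 0 0 0 . . 1 1 1 . .
  . . 0 3 1 2 1 1 1 1 .
  . . 0 0 2 2 3 1 1 1 .
  . . 0 0 0 2 2 . . . 1
  . . . 0 . . 2 . . . .

Result: 2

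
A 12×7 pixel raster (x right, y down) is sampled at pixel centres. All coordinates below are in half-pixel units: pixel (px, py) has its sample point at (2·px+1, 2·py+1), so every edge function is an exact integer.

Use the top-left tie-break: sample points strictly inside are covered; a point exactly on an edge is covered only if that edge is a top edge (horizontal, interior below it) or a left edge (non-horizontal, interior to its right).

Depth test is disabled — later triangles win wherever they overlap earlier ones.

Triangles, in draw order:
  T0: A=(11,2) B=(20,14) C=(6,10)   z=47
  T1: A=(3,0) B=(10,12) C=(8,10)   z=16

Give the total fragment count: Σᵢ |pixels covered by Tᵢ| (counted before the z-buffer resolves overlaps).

T0:
  2·area = 132
  edge (11, 2)→(20, 14): d=(9,12) right/bottom  bias=-1
  edge (20, 14)→(6, 10): d=(-14,-4) top-left  bias=+0
  edge (6, 10)→(11, 2): d=(5,-8) top-left  bias=+0
    (5,1)@(11, 3): e=[9,118,5] → █
    (6,1)@(13, 3): e=[-15,126,21] → ·
    (5,2)@(11, 5): e=[27,90,15] → █
    (6,2)@(13, 5): e=[3,98,31] → █
    (7,2)@(15, 5): e=[-21,106,47] → ·
    (4,3)@(9, 7): e=[69,54,9] → █
    (7,3)@(15, 7): e=[-3,78,57] → ·
    (3,4)@(7, 9): e=[111,18,3] → █
    (7,4)@(15, 9): e=[15,50,67] → █
    (8,4)@(17, 9): e=[-9,58,83] → ·
    (3,5)@(7, 11): e=[129,-10,13] → ·
    (4,5)@(9, 11): e=[105,-2,29] → ·
  covered (17 px):
    · · · · · · · · · · · ·
    · · · · · █ · · · · · ·
    · · · · · █ █ · · · · ·
    · · · · █ █ █ · · · · ·
    · · · █ █ █ █ █ · · · ·
    · · · · · █ █ █ █ · · ·
    · · · · · · · · █ █ · ·
T1:
  2·area = 10
  edge (3, 0)→(10, 12): d=(7,12) right/bottom  bias=-1
  edge (10, 12)→(8, 10): d=(-2,-2) top-left  bias=+0
  edge (8, 10)→(3, 0): d=(-5,-10) top-left  bias=+0
    (0,1)@(1, 3): e=[45,0,-35] → ·  [on edge]
    (1,2)@(3, 5): e=[35,0,-25] → ·  [on edge]
    (2,3)@(5, 7): e=[25,0,-15] → ·  [on edge]
    (3,3)@(7, 7): e=[1,4,5] → █
    (4,3)@(9, 7): e=[-23,8,25] → ·
    (3,4)@(7, 9): e=[15,0,-5] → ·  [on edge]
    (4,5)@(9, 11): e=[5,0,5] → █  [on edge]
    (5,5)@(11, 11): e=[-19,4,25] → ·
    (4,6)@(9, 13): e=[19,-4,-5] → ·
    (5,6)@(11, 13): e=[-5,0,15] → ·  [on edge]
  covered (2 px):
    · · · · · · · · · · · ·
    · · · · · · · · · · · ·
    · · · · · · · · · · · ·
    · · · █ · · · · · · · ·
    · · · · · · · · · · · ·
    · · · · █ · · · · · · ·
    · · · · · · · · · · · ·

Result: 19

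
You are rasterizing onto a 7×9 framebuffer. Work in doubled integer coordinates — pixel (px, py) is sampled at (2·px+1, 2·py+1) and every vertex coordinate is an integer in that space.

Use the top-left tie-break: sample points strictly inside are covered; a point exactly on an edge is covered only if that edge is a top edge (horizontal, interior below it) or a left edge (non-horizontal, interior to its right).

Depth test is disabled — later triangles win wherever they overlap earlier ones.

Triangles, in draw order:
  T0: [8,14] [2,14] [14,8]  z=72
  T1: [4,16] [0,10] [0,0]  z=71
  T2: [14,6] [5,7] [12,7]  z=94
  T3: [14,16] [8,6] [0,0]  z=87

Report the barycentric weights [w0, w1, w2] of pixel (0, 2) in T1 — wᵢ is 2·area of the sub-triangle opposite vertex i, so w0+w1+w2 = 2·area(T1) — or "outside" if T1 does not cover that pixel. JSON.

T0:
  2·area = 36
  edge (8, 14)→(2, 14): d=(-6,0) right/bottom  bias=-1
  edge (2, 14)→(14, 8): d=(12,-6) top-left  bias=+0
  edge (14, 8)→(8, 14): d=(-6,6) right/bottom  bias=-1
    (6,4)@(13, 9): e=[30,6,0] → .  [on edge]
    (4,5)@(9, 11): e=[18,6,12] → X
    (5,5)@(11, 11): e=[18,18,0] → .  [on edge]
    (2,6)@(5, 13): e=[6,6,24] → X
    (3,6)@(7, 13): e=[6,18,12] → X
    (4,6)@(9, 13): e=[6,30,0] → .  [on edge]
    (2,7)@(5, 15): e=[-6,30,12] → .
    (3,7)@(7, 15): e=[-6,42,0] → .  [on edge]
    (2,8)@(5, 17): e=[-18,54,0] → .  [on edge]
  covered (3 px):
    . . . . . . .
    . . . . . . .
    . . . . . . .
    . . . . . . .
    . . . . . . .
    . . . . X . .
    . . X X . . .
    . . . . . . .
    . . . . . . .
T1:
  2·area = 40
  edge (4, 16)→(0, 10): d=(-4,-6) top-left  bias=+0
  edge (0, 10)→(0, 0): d=(0,-10) top-left  bias=+0
  edge (0, 0)→(4, 16): d=(4,16) right/bottom  bias=-1
    (0,2)@(1, 5): e=[26,10,4] → X
    (1,2)@(3, 5): e=[38,30,-28] → .
    (0,3)@(1, 7): e=[18,10,12] → X
    (1,3)@(3, 7): e=[30,30,-20] → .
    (0,4)@(1, 9): e=[10,10,20] → X
    (1,4)@(3, 9): e=[22,30,-12] → .
    (0,5)@(1, 11): e=[2,10,28] → X
    (1,5)@(3, 11): e=[14,30,-4] → .
    (0,6)@(1, 13): e=[-6,10,36] → .
    (1,6)@(3, 13): e=[6,30,4] → X
    (2,6)@(5, 13): e=[18,50,-28] → .
    (1,7)@(3, 15): e=[-2,30,12] → .
  covered (5 px):
    . . . . . . .
    . . . . . . .
    X . . . . . .
    X . . . . . .
    X . . . . . .
    X . . . . . .
    . X . . . . .
    . . . . . . .
    . . . . . . .
T2:
  2·area = 7  (B↔C swapped to make it positive)
  edge (14, 6)→(12, 7): d=(-2,1) right/bottom  bias=-1
  edge (12, 7)→(5, 7): d=(-7,0) right/bottom  bias=-1
  edge (5, 7)→(14, 6): d=(9,-1) top-left  bias=+0
    (0,3)@(1, 7): e=[11,0,-4] → .  [on edge]
    (1,3)@(3, 7): e=[9,0,-2] → .  [on edge]
    (2,3)@(5, 7): e=[7,0,0] → .  [on edge]
    (3,3)@(7, 7): e=[5,0,2] → .  [on edge]
    (4,3)@(9, 7): e=[3,0,4] → .  [on edge]
    (5,3)@(11, 7): e=[1,0,6] → .  [on edge]
    (6,3)@(13, 7): e=[-1,0,8] → .  [on edge]
  covered (0 px):
    . . . . . . .
    . . . . . . .
    . . . . . . .
    . . . . . . .
    . . . . . . .
    . . . . . . .
    . . . . . . .
    . . . . . . .
    . . . . . . .
T3:
  2·area = 44  (B↔C swapped to make it positive)
  edge (14, 16)→(0, 0): d=(-14,-16) top-left  bias=+0
  edge (0, 0)→(8, 6): d=(8,6) right/bottom  bias=-1
  edge (8, 6)→(14, 16): d=(6,10) right/bottom  bias=-1
    (0,0)@(1, 1): e=[2,2,40] → X
    (1,0)@(3, 1): e=[34,-10,20] → .
    (2,0)@(5, 1): e=[66,-22,0] → .  [on edge]
    (0,1)@(1, 3): e=[-26,18,52] → .
    (1,1)@(3, 3): e=[6,6,32] → X
    (2,1)@(5, 3): e=[38,-6,12] → .
    (1,2)@(3, 5): e=[-22,22,44] → .
    (2,2)@(5, 5): e=[10,10,24] → X
    (3,2)@(7, 5): e=[42,-2,4] → .
    (2,3)@(5, 7): e=[-18,26,36] → .
    (3,3)@(7, 7): e=[14,14,16] → X
    (4,3)@(9, 7): e=[46,2,-4] → .
    (5,5)@(11, 11): e=[22,22,0] → .  [on edge]
  covered (5 px):
    X . . . . . .
    . X . . . . .
    . . X . . . .
    . . . X . . .
    . . . . X . .
    . . . . . . .
    . . . . . . .
    . . . . . . .
    . . . . . . .

Final: [10,4,26]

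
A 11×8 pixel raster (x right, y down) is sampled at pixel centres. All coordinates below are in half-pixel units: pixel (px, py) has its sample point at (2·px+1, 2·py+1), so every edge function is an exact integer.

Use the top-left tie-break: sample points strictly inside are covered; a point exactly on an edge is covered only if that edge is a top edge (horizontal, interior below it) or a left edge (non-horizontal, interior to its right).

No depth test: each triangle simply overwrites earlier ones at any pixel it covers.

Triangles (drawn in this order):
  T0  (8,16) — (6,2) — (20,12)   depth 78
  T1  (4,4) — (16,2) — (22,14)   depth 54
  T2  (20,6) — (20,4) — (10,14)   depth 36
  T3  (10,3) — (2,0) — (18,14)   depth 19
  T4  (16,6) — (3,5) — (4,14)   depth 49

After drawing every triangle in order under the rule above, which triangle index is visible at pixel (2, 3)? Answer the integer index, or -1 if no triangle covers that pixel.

T0:
  2·area = 176
  edge (8, 16)→(6, 2): d=(-2,-14) top-left  bias=+0
  edge (6, 2)→(20, 12): d=(14,10) right/bottom  bias=-1
  edge (20, 12)→(8, 16): d=(-12,4) right/bottom  bias=-1
    (3,1)@(7, 3): e=[12,4,160] → #
    (4,1)@(9, 3): e=[40,-16,152] → ·
    (3,2)@(7, 5): e=[8,32,136] → #
    (4,2)@(9, 5): e=[36,12,128] → #
    (5,2)@(11, 5): e=[64,-8,120] → ·
    (3,3)@(7, 7): e=[4,60,112] → #
    (5,3)@(11, 7): e=[60,20,96] → #
    (6,3)@(13, 7): e=[88,0,88] → ·  [on edge]
    (3,4)@(7, 9): e=[0,88,88] → #  [on edge]
    (6,4)@(13, 9): e=[84,28,64] → #
    (7,4)@(15, 9): e=[112,8,56] → #
    (8,4)@(17, 9): e=[140,-12,48] → ·
    (8,6)@(17, 13): e=[132,44,0] → ·  [on edge]
    (5,7)@(11, 15): e=[44,132,0] → ·  [on edge]
  covered (21 px):
    · · · · · · · · · · ·
    · · · # · · · · · · ·
    · · · # # · · · · · ·
    · · · # # # · · · · ·
    · · · # # # # # · · ·
    · · · · # # # # # · ·
    · · · · # # # # · · ·
    · · · · # · · · · · ·
T1:
  2·area = 156
  edge (4, 4)→(16, 2): d=(12,-2) top-left  bias=+0
  edge (16, 2)→(22, 14): d=(6,12) right/bottom  bias=-1
  edge (22, 14)→(4, 4): d=(-18,-10) top-left  bias=+0
    (5,1)@(11, 3): e=[2,66,88] → #
    (6,1)@(13, 3): e=[6,42,108] → #
    (7,1)@(15, 3): e=[10,18,128] → #
    (8,1)@(17, 3): e=[14,-6,148] → ·
    (3,2)@(7, 5): e=[18,126,12] → #
    (4,2)@(9, 5): e=[22,102,32] → #
    (8,2)@(17, 5): e=[38,6,112] → #
    (9,2)@(19, 5): e=[42,-18,132] → ·
    (3,3)@(7, 7): e=[42,138,-24] → ·
    (4,3)@(9, 7): e=[46,114,-4] → ·
    (5,3)@(11, 7): e=[50,90,16] → #
    (9,3)@(19, 7): e=[66,-6,96] → ·
    (6,4)@(13, 9): e=[78,78,0] → #  [on edge]
  covered (20 px):
    · · · · · · · · · · ·
    · · · · · # # # · · ·
    · · · # # # # # # · ·
    · · · · · # # # # · ·
    · · · · · · # # # # ·
    · · · · · · · · # # ·
    · · · · · · · · · · #
    · · · · · · · · · · ·
T2:
  2·area = 20  (B↔C swapped to make it positive)
  edge (20, 6)→(10, 14): d=(-10,8) right/bottom  bias=-1
  edge (10, 14)→(20, 4): d=(10,-10) top-left  bias=+0
  edge (20, 4)→(20, 6): d=(0,2) right/bottom  bias=-1
    (10,1)@(21, 3): e=[22,0,-2] → ·  [on edge]
    (9,2)@(19, 5): e=[18,0,2] → #  [on edge]
    (10,2)@(21, 5): e=[2,20,-2] → ·
    (8,3)@(17, 7): e=[14,0,6] → #  [on edge]
    (9,3)@(19, 7): e=[-2,20,2] → ·
    (7,4)@(15, 9): e=[10,0,10] → #  [on edge]
    (8,4)@(17, 9): e=[-6,20,6] → ·
    (6,5)@(13, 11): e=[6,0,14] → #  [on edge]
    (7,5)@(15, 11): e=[-10,20,10] → ·
    (5,6)@(11, 13): e=[2,0,18] → #  [on edge]
    (6,6)@(13, 13): e=[-14,20,14] → ·
    (4,7)@(9, 15): e=[-2,0,22] → ·  [on edge]
  covered (5 px):
    · · · · · · · · · · ·
    · · · · · · · · · · ·
    · · · · · · · · · # ·
    · · · · · · · · # · ·
    · · · · · · · # · · ·
    · · · · · · # · · · ·
    · · · · · # · · · · ·
    · · · · · · · · · · ·
T3:
  2·area = 64  (B↔C swapped to make it positive)
  edge (10, 3)→(18, 14): d=(8,11) right/bottom  bias=-1
  edge (18, 14)→(2, 0): d=(-16,-14) top-left  bias=+0
  edge (2, 0)→(10, 3): d=(8,3) right/bottom  bias=-1
    (3,1)@(7, 3): e=[33,22,9] → #
    (4,1)@(9, 3): e=[11,50,3] → #
    (5,1)@(11, 3): e=[-11,78,-3] → ·
    (3,2)@(7, 5): e=[49,-10,25] → ·
    (4,2)@(9, 5): e=[27,18,19] → #
    (5,2)@(11, 5): e=[5,46,13] → #
    (6,2)@(13, 5): e=[-17,74,7] → ·
    (4,3)@(9, 7): e=[43,-14,35] → ·
    (5,3)@(11, 7): e=[21,14,29] → #
    (6,3)@(13, 7): e=[-1,42,23] → ·
    (5,4)@(11, 9): e=[37,-18,45] → ·
    (6,4)@(13, 9): e=[15,10,39] → #
  covered (8 px):
    · · · · · · · · · · ·
    · · · # # · · · · · ·
    · · · · # # · · · · ·
    · · · · · # · · · · ·
    · · · · · · # · · · ·
    · · · · · · · # · · ·
    · · · · · · · · # · ·
    · · · · · · · · · · ·
T4:
  2·area = 116  (B↔C swapped to make it positive)
  edge (16, 6)→(4, 14): d=(-12,8) right/bottom  bias=-1
  edge (4, 14)→(3, 5): d=(-1,-9) top-left  bias=+0
  edge (3, 5)→(16, 6): d=(13,1) right/bottom  bias=-1
    (1,2)@(3, 5): e=[116,0,0] → ·  [on edge]
    (2,3)@(5, 7): e=[76,16,24] → #
    (3,3)@(7, 7): e=[60,34,22] → #
    (4,3)@(9, 7): e=[44,52,20] → #
    (5,3)@(11, 7): e=[28,70,18] → #
    (6,3)@(13, 7): e=[12,88,16] → #
    (7,3)@(15, 7): e=[-4,106,14] → ·
    (2,4)@(5, 9): e=[52,14,50] → #
    (6,4)@(13, 9): e=[-12,86,42] → ·
    (2,5)@(5, 11): e=[28,12,76] → #
    (4,5)@(9, 11): e=[-4,48,72] → ·
    (5,5)@(11, 11): e=[-20,66,70] → ·
  covered (12 px):
    · · · · · · · · · · ·
    · · · · · · · · · · ·
    · · · · · · · · · · ·
    · · # # # # # · · · ·
    · · # # # # · · · · ·
    · · # # · · · · · · ·
    · · # · · · · · · · ·
    · · · · · · · · · · ·

Z-buffer (winner per pixel, '.' = empty):
  . . . . . . . . . . .
  . . . 3 3 1 1 1 . . .
  . . . 1 3 3 1 1 1 2 .
  . . 4 4 4 4 4 1 2 . .
  . . 4 4 4 4 3 2 1 1 .
  . . 4 4 0 0 2 3 1 1 .
  . . 4 . 0 2 0 0 3 . 1
  . . . . 0 . . . . . .

Answer: 4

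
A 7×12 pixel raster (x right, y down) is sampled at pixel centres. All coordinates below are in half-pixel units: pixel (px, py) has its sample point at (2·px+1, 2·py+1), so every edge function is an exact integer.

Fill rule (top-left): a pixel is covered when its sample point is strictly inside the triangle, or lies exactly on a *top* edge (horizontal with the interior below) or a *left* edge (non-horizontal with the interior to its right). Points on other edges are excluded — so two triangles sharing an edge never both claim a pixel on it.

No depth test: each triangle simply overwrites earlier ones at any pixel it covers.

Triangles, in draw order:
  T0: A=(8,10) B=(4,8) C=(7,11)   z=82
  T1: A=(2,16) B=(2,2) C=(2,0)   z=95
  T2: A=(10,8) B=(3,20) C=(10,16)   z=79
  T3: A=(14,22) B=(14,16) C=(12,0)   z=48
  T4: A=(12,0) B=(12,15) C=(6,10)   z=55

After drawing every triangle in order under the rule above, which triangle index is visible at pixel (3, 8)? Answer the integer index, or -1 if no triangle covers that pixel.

T0:
  2·area = 6  (B↔C swapped to make it positive)
  edge (8, 10)→(7, 11): d=(-1,1) right/bottom  bias=-1
  edge (7, 11)→(4, 8): d=(-3,-3) top-left  bias=+0
  edge (4, 8)→(8, 10): d=(4,2) right/bottom  bias=-1
    (0,2)@(1, 5): e=[12,0,-6] → ·  [on edge]
    (6,2)@(13, 5): e=[0,36,-30] → ·  [on edge]
    (1,3)@(3, 7): e=[8,0,-2] → ·  [on edge]
    (5,3)@(11, 7): e=[0,24,-18] → ·  [on edge]
    (2,4)@(5, 9): e=[4,0,2] → #  [on edge]
    (3,4)@(7, 9): e=[2,6,-2] → ·
    (4,4)@(9, 9): e=[0,12,-6] → ·  [on edge]
    (2,5)@(5, 11): e=[2,-6,10] → ·
    (3,5)@(7, 11): e=[0,0,6] → ·  [on edge]
    (2,6)@(5, 13): e=[0,-12,18] → ·  [on edge]
    (4,6)@(9, 13): e=[-4,0,10] → ·  [on edge]
    (1,7)@(3, 15): e=[0,-24,30] → ·  [on edge]
    (5,7)@(11, 15): e=[-8,0,14] → ·  [on edge]
    (0,8)@(1, 17): e=[0,-36,42] → ·  [on edge]
    (6,8)@(13, 17): e=[-12,0,18] → ·  [on edge]
  covered (1 px):
    · · · · · · ·
    · · · · · · ·
    · · · · · · ·
    · · · · · · ·
    · · # · · · ·
    · · · · · · ·
    · · · · · · ·
    · · · · · · ·
    · · · · · · ·
    · · · · · · ·
    · · · · · · ·
    · · · · · · ·
T1:
  degenerate (2·area = 0) — covers nothing
T2:
  2·area = 56  (B↔C swapped to make it positive)
  edge (10, 8)→(10, 16): d=(0,8) right/bottom  bias=-1
  edge (10, 16)→(3, 20): d=(-7,4) right/bottom  bias=-1
  edge (3, 20)→(10, 8): d=(7,-12) top-left  bias=+0
    (4,5)@(9, 11): e=[8,39,9] → #
    (5,5)@(11, 11): e=[-8,31,33] → ·
    (4,6)@(9, 13): e=[8,25,23] → #
    (5,6)@(11, 13): e=[-8,17,47] → ·
    (3,7)@(7, 15): e=[24,19,13] → #
    (5,7)@(11, 15): e=[-8,3,61] → ·
    (2,8)@(5, 17): e=[40,13,3] → #
    (4,8)@(9, 17): e=[8,-3,51] → ·
    (2,9)@(5, 19): e=[40,-1,17] → ·
    (3,9)@(7, 19): e=[24,-9,41] → ·
  covered (6 px):
    · · · · · · ·
    · · · · · · ·
    · · · · · · ·
    · · · · · · ·
    · · · · · · ·
    · · · · # · ·
    · · · · # · ·
    · · · # # · ·
    · · # # · · ·
    · · · · · · ·
    · · · · · · ·
    · · · · · · ·
T3:
  2·area = 12  (B↔C swapped to make it positive)
  edge (14, 22)→(12, 0): d=(-2,-22) top-left  bias=+0
  edge (12, 0)→(14, 16): d=(2,16) right/bottom  bias=-1
  edge (14, 16)→(14, 22): d=(0,6) right/bottom  bias=-1
    (6,4)@(13, 9): e=[4,2,6] → #
    (6,5)@(13, 11): e=[0,6,6] → #  [on edge]
    (6,6)@(13, 13): e=[-4,10,6] → ·
  covered (2 px):
    · · · · · · ·
    · · · · · · ·
    · · · · · · ·
    · · · · · · ·
    · · · · · · #
    · · · · · · #
    · · · · · · ·
    · · · · · · ·
    · · · · · · ·
    · · · · · · ·
    · · · · · · ·
    · · · · · · ·
T4:
  2·area = 90
  edge (12, 0)→(12, 15): d=(0,15) right/bottom  bias=-1
  edge (12, 15)→(6, 10): d=(-6,-5) top-left  bias=+0
  edge (6, 10)→(12, 0): d=(6,-10) top-left  bias=+0
    (5,1)@(11, 3): e=[15,67,8] → #
    (6,1)@(13, 3): e=[-15,77,28] → ·
    (4,2)@(9, 5): e=[45,45,0] → #  [on edge]
    (6,2)@(13, 5): e=[-15,65,40] → ·
    (4,3)@(9, 7): e=[45,33,12] → #
    (6,3)@(13, 7): e=[-15,53,52] → ·
    (3,4)@(7, 9): e=[75,11,4] → #
    (6,4)@(13, 9): e=[-15,41,64] → ·
    (3,5)@(7, 11): e=[75,-1,16] → ·
    (4,5)@(9, 11): e=[45,9,36] → #
    (6,5)@(13, 11): e=[-15,29,76] → ·
    (4,6)@(9, 13): e=[45,-3,48] → ·
    (1,7)@(3, 15): e=[135,-45,0] → ·  [on edge]
  covered (11 px):
    · · · · · · ·
    · · · · · # ·
    · · · · # # ·
    · · · · # # ·
    · · · # # # ·
    · · · · # # ·
    · · · · · # ·
    · · · · · · ·
    · · · · · · ·
    · · · · · · ·
    · · · · · · ·
    · · · · · · ·

Z-buffer (winner per pixel, '.' = empty):
  . . . . . . .
  . . . . . 4 .
  . . . . 4 4 .
  . . . . 4 4 .
  . . 0 4 4 4 3
  . . . . 4 4 3
  . . . . 2 4 .
  . . . 2 2 . .
  . . 2 2 . . .
  . . . . . . .
  . . . . . . .
  . . . . . . .

Final: 2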